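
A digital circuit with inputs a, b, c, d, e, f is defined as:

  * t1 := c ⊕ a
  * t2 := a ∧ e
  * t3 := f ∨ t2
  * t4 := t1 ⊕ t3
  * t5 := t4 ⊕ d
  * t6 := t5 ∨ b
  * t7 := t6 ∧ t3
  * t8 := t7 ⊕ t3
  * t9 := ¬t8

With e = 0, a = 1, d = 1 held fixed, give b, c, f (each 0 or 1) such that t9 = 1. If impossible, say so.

t9 = ¬t8 must be 1, so t8 = 0.
t8 = t7 ⊕ t3 must be 0, so t7 and t3 are equal.
Check with e = 0, a = 1, d = 1 and b=0, c=0, f=1:
t1 = c ⊕ a = 0 ⊕ 1 = 1
t2 = a ∧ e = 1 ∧ 0 = 0
t3 = f ∨ t2 = 1 ∨ 0 = 1
t4 = t1 ⊕ t3 = 1 ⊕ 1 = 0
t5 = t4 ⊕ d = 0 ⊕ 1 = 1
t6 = t5 ∨ b = 1 ∨ 0 = 1
t7 = t6 ∧ t3 = 1 ∧ 1 = 1
t8 = t7 ⊕ t3 = 1 ⊕ 1 = 0
t9 = ¬t8 = ¬0 = 1
So t9 = 1.

b=0 c=0 f=1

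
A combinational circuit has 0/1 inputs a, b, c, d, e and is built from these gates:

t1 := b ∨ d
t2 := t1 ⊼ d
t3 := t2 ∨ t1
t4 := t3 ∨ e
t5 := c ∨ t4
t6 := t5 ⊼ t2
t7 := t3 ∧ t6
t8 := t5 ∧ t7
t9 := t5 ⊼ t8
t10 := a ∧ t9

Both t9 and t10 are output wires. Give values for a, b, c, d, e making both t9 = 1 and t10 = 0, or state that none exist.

a=0, b=1, c=1, d=0, e=1

Check with a=0, b=1, c=1, d=0, e=1:
t1 = b ∨ d = 1 ∨ 0 = 1
t2 = t1 ⊼ d = 1 ⊼ 0 = 1
t3 = t2 ∨ t1 = 1 ∨ 1 = 1
t4 = t3 ∨ e = 1 ∨ 1 = 1
t5 = c ∨ t4 = 1 ∨ 1 = 1
t6 = t5 ⊼ t2 = 1 ⊼ 1 = 0
t7 = t3 ∧ t6 = 1 ∧ 0 = 0
t8 = t5 ∧ t7 = 1 ∧ 0 = 0
t9 = t5 ⊼ t8 = 1 ⊼ 0 = 1
t10 = a ∧ t9 = 0 ∧ 1 = 0
So t9 = 1 and t10 = 0.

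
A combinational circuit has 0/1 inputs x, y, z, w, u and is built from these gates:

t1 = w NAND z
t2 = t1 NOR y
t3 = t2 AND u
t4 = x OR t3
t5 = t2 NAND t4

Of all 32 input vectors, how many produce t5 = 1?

29

t5 = t2 NAND t4 must be 1, so at least one of t2, t4 is 0.
Enumerating the 32 input combinations, 29 give t5 = 1 and 3 give t5 = 0.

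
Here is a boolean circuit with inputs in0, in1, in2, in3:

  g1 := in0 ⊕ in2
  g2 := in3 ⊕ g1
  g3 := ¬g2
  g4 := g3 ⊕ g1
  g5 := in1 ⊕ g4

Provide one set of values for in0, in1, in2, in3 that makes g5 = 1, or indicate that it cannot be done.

in0=1, in1=1, in2=0, in3=1

g5 = in1 ⊕ g4 must be 1, so in1 and g4 differ.
Check with in0=1, in1=1, in2=0, in3=1:
g1 = in0 ⊕ in2 = 1 ⊕ 0 = 1
g2 = in3 ⊕ g1 = 1 ⊕ 1 = 0
g3 = ¬g2 = ¬0 = 1
g4 = g3 ⊕ g1 = 1 ⊕ 1 = 0
g5 = in1 ⊕ g4 = 1 ⊕ 0 = 1
So g5 = 1 as required.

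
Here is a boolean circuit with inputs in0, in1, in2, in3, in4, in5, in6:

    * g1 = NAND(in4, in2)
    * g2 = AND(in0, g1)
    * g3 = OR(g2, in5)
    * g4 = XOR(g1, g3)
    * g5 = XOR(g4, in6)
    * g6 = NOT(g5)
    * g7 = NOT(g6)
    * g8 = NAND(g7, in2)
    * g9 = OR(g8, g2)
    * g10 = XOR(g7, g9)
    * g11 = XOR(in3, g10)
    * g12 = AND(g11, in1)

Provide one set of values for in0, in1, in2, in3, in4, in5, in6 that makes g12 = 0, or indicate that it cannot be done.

in0=0 in1=0 in2=1 in3=0 in4=1 in5=0 in6=1

g12 = AND(g11, in1) must be 0, so at least one of g11, in1 is 0.
Check with in0=0 in1=0 in2=1 in3=0 in4=1 in5=0 in6=1:
g1 = NAND(in4, in2) = NAND(1, 1) = 0
g2 = AND(in0, g1) = AND(0, 0) = 0
g3 = OR(g2, in5) = OR(0, 0) = 0
g4 = XOR(g1, g3) = XOR(0, 0) = 0
g5 = XOR(g4, in6) = XOR(0, 1) = 1
g6 = NOT(g5) = NOT 1 = 0
g7 = NOT(g6) = NOT 0 = 1
g8 = NAND(g7, in2) = NAND(1, 1) = 0
g9 = OR(g8, g2) = OR(0, 0) = 0
g10 = XOR(g7, g9) = XOR(1, 0) = 1
g11 = XOR(in3, g10) = XOR(0, 1) = 1
g12 = AND(g11, in1) = AND(1, 0) = 0
So g12 = 0 as required.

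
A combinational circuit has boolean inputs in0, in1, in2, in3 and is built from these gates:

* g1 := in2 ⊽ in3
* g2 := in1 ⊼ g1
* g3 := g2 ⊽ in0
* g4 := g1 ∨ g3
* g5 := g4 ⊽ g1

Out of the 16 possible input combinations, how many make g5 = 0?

g5 = g4 ⊽ g1 must be 0, so at least one of g4, g1 is 1.
Enumerating the 16 input combinations, 4 give g5 = 0 and 12 give g5 = 1.

4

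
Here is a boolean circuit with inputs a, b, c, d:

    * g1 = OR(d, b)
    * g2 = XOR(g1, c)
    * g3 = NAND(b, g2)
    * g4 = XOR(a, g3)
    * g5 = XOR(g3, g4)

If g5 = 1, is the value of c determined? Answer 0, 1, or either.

Both values of c occur among assignments with g5 = 1:
  c=0: a=1, b=0, c=0, d=0
  c=1: a=1, b=0, c=1, d=0

either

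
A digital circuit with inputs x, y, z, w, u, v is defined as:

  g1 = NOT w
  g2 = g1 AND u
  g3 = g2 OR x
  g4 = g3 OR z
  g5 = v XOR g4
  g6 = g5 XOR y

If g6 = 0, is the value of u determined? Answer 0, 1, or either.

Both values of u occur among assignments with g6 = 0:
  u=0: x=0, y=0, z=0, w=0, u=0, v=0
  u=1: x=0, y=0, z=0, w=0, u=1, v=1

either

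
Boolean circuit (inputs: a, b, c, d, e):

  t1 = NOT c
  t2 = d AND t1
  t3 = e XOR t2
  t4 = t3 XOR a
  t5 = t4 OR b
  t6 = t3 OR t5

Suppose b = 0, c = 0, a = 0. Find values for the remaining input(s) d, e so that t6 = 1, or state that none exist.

t6 = t3 OR t5 must be 1, so at least one of t3, t5 is 1.
Check with b = 0, c = 0, a = 0 and d=0, e=1:
t1 = NOT c = NOT 0 = 1
t2 = d AND t1 = 0 AND 1 = 0
t3 = e XOR t2 = 1 XOR 0 = 1
t4 = t3 XOR a = 1 XOR 0 = 1
t5 = t4 OR b = 1 OR 0 = 1
t6 = t3 OR t5 = 1 OR 1 = 1
So t6 = 1.

d=0 e=1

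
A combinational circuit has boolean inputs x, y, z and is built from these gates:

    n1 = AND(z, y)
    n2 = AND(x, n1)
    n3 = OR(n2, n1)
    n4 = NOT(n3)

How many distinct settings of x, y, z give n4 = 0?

n4 = NOT(n3) must be 0, so n3 = 1.
n3 = OR(n2, n1) must be 1, so at least one of n2, n1 is 1.
Enumerating the 8 input combinations, 2 give n4 = 0 and 6 give n4 = 1.

2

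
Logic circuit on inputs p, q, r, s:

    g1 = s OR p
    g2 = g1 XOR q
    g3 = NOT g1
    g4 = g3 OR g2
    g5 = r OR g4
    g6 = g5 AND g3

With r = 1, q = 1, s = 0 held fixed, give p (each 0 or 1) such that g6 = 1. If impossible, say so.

p=0

Check with r = 1, q = 1, s = 0 and p=0:
g1 = s OR p = 0 OR 0 = 0
g2 = g1 XOR q = 0 XOR 1 = 1
g3 = NOT g1 = NOT 0 = 1
g4 = g3 OR g2 = 1 OR 1 = 1
g5 = r OR g4 = 1 OR 1 = 1
g6 = g5 AND g3 = 1 AND 1 = 1
So g6 = 1.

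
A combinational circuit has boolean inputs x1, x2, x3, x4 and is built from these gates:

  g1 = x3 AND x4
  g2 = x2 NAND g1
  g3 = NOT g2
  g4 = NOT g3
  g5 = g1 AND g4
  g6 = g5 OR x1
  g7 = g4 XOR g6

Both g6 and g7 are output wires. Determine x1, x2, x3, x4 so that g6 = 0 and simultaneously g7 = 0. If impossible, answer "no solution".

x1=0, x2=1, x3=1, x4=1

Check with x1=0, x2=1, x3=1, x4=1:
g1 = x3 AND x4 = 1 AND 1 = 1
g2 = x2 NAND g1 = 1 NAND 1 = 0
g3 = NOT g2 = NOT 0 = 1
g4 = NOT g3 = NOT 1 = 0
g5 = g1 AND g4 = 1 AND 0 = 0
g6 = g5 OR x1 = 0 OR 0 = 0
g7 = g4 XOR g6 = 0 XOR 0 = 0
So g6 = 0 and g7 = 0.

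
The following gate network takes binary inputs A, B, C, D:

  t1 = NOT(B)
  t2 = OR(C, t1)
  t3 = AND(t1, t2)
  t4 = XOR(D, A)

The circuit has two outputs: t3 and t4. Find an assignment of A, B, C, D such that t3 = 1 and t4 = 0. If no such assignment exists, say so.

Check with A=0 B=0 C=0 D=0:
t1 = NOT(B) = NOT 0 = 1
t2 = OR(C, t1) = OR(0, 1) = 1
t3 = AND(t1, t2) = AND(1, 1) = 1
t4 = XOR(D, A) = XOR(0, 0) = 0
So t3 = 1 and t4 = 0.

A=0 B=0 C=0 D=0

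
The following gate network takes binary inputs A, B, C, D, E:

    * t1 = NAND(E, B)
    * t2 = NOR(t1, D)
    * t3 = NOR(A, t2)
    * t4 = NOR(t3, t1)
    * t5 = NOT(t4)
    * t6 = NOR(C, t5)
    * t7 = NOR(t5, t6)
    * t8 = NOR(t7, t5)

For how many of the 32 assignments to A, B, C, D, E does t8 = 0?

t8 = NOR(t7, t5) must be 0, so at least one of t7, t5 is 1.
Enumerating the 32 input combinations, 29 give t8 = 0 and 3 give t8 = 1.

29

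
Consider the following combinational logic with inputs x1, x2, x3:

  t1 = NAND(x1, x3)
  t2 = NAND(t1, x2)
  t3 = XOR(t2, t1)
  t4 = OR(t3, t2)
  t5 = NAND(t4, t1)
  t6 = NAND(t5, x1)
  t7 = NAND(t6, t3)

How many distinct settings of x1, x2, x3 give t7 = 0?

3

t7 = NAND(t6, t3) must be 0, so both t6 = 1 and t3 = 1.
Satisfying assignments:
  x1=0, x2=1, x3=0
  x1=0, x2=1, x3=1
  x1=1, x2=1, x3=0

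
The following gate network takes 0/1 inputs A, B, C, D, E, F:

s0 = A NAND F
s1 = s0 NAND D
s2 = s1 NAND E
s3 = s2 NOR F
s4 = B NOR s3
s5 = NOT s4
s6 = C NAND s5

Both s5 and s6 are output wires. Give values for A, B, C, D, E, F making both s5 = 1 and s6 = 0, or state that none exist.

A=0, B=1, C=1, D=0, E=1, F=0

Check with A=0, B=1, C=1, D=0, E=1, F=0:
s0 = A NAND F = 0 NAND 0 = 1
s1 = s0 NAND D = 1 NAND 0 = 1
s2 = s1 NAND E = 1 NAND 1 = 0
s3 = s2 NOR F = 0 NOR 0 = 1
s4 = B NOR s3 = 1 NOR 1 = 0
s5 = NOT s4 = NOT 0 = 1
s6 = C NAND s5 = 1 NAND 1 = 0
So s5 = 1 and s6 = 0.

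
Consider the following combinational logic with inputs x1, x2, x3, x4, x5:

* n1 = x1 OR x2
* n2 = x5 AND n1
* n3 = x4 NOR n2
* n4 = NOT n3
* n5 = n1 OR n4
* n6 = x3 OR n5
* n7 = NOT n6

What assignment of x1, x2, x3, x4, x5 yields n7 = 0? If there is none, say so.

n7 = NOT n6 must be 0, so n6 = 1.
n6 = x3 OR n5 must be 1, so at least one of x3, n5 is 1.
Check with x1=0, x2=1, x3=0, x4=1, x5=0:
n1 = x1 OR x2 = 0 OR 1 = 1
n2 = x5 AND n1 = 0 AND 1 = 0
n3 = x4 NOR n2 = 1 NOR 0 = 0
n4 = NOT n3 = NOT 0 = 1
n5 = n1 OR n4 = 1 OR 1 = 1
n6 = x3 OR n5 = 0 OR 1 = 1
n7 = NOT n6 = NOT 1 = 0
So n7 = 0 as required.

x1=0, x2=1, x3=0, x4=1, x5=0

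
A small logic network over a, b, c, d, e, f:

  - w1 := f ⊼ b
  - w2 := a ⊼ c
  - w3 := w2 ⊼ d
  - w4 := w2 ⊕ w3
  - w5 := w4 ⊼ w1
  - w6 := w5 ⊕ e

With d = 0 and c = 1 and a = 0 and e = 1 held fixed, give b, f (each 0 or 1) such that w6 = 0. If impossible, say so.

b=1 f=0

w6 = w5 ⊕ e must be 0, so w5 and e are equal.
Check with d = 0 and c = 1 and a = 0 and e = 1 and b=1, f=0:
w1 = f ⊼ b = 0 ⊼ 1 = 1
w2 = a ⊼ c = 0 ⊼ 1 = 1
w3 = w2 ⊼ d = 1 ⊼ 0 = 1
w4 = w2 ⊕ w3 = 1 ⊕ 1 = 0
w5 = w4 ⊼ w1 = 0 ⊼ 1 = 1
w6 = w5 ⊕ e = 1 ⊕ 1 = 0
So w6 = 0.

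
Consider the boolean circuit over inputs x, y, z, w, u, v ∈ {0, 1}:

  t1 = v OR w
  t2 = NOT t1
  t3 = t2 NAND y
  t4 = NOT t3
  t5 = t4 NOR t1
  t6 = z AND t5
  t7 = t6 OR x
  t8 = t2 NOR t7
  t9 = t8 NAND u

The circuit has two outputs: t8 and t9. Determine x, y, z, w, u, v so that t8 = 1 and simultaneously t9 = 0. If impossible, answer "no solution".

Check with x=0, y=1, z=0, w=1, u=1, v=1:
t1 = v OR w = 1 OR 1 = 1
t2 = NOT t1 = NOT 1 = 0
t3 = t2 NAND y = 0 NAND 1 = 1
t4 = NOT t3 = NOT 1 = 0
t5 = t4 NOR t1 = 0 NOR 1 = 0
t6 = z AND t5 = 0 AND 0 = 0
t7 = t6 OR x = 0 OR 0 = 0
t8 = t2 NOR t7 = 0 NOR 0 = 1
t9 = t8 NAND u = 1 NAND 1 = 0
So t8 = 1 and t9 = 0.

x=0, y=1, z=0, w=1, u=1, v=1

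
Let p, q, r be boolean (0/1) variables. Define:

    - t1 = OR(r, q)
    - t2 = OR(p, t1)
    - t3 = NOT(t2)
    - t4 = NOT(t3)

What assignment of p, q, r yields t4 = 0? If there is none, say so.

t4 = NOT(t3) must be 0, so t3 = 1.
t3 = NOT(t2) must be 1, so t2 = 0.
t2 = OR(p, t1) must be 0, so both p = 0 and t1 = 0.
Check with p=0, q=0, r=0:
t1 = OR(r, q) = OR(0, 0) = 0
t2 = OR(p, t1) = OR(0, 0) = 0
t3 = NOT(t2) = NOT 0 = 1
t4 = NOT(t3) = NOT 1 = 0
So t4 = 0 as required.

p=0, q=0, r=0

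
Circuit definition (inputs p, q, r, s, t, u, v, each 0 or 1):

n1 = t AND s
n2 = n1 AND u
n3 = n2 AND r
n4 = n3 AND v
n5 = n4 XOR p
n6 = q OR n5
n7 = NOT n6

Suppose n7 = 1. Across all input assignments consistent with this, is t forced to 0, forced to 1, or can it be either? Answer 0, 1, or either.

Both values of t occur among assignments with n7 = 1:
  t=0: p=0, q=0, r=0, s=0, t=0, u=0, v=0
  t=1: p=0, q=0, r=0, s=0, t=1, u=0, v=0

either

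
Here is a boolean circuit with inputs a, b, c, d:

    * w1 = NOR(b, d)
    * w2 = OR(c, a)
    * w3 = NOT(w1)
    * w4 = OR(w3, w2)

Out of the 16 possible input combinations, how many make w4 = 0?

1

w4 = OR(w3, w2) must be 0, so both w3 = 0 and w2 = 0.
Satisfying assignments:
  a=0, b=0, c=0, d=0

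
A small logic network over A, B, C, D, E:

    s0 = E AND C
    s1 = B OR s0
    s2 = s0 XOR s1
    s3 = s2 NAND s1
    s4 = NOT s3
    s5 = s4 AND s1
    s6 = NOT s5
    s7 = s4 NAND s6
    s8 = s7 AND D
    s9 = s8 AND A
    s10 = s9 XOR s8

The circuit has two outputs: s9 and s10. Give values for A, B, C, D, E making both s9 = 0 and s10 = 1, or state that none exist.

A=0, B=0, C=1, D=1, E=1

Check with A=0, B=0, C=1, D=1, E=1:
s0 = E AND C = 1 AND 1 = 1
s1 = B OR s0 = 0 OR 1 = 1
s2 = s0 XOR s1 = 1 XOR 1 = 0
s3 = s2 NAND s1 = 0 NAND 1 = 1
s4 = NOT s3 = NOT 1 = 0
s5 = s4 AND s1 = 0 AND 1 = 0
s6 = NOT s5 = NOT 0 = 1
s7 = s4 NAND s6 = 0 NAND 1 = 1
s8 = s7 AND D = 1 AND 1 = 1
s9 = s8 AND A = 1 AND 0 = 0
s10 = s9 XOR s8 = 0 XOR 1 = 1
So s9 = 0 and s10 = 1.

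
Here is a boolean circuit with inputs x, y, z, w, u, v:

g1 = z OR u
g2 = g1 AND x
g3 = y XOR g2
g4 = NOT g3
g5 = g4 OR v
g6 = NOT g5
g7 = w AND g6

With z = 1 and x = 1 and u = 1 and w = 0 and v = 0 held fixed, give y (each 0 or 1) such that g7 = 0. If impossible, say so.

g7 = w AND g6 must be 0, so at least one of w, g6 is 0.
Check with z = 1 and x = 1 and u = 1 and w = 0 and v = 0 and y=1:
g1 = z OR u = 1 OR 1 = 1
g2 = g1 AND x = 1 AND 1 = 1
g3 = y XOR g2 = 1 XOR 1 = 0
g4 = NOT g3 = NOT 0 = 1
g5 = g4 OR v = 1 OR 0 = 1
g6 = NOT g5 = NOT 1 = 0
g7 = w AND g6 = 0 AND 0 = 0
So g7 = 0.

y=1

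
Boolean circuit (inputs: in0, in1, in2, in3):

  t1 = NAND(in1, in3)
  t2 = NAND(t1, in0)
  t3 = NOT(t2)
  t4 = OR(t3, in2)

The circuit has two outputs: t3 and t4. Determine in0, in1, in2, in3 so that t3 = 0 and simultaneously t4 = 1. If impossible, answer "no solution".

in0=1 in1=1 in2=1 in3=1

Check with in0=1 in1=1 in2=1 in3=1:
t1 = NAND(in1, in3) = NAND(1, 1) = 0
t2 = NAND(t1, in0) = NAND(0, 1) = 1
t3 = NOT(t2) = NOT 1 = 0
t4 = OR(t3, in2) = OR(0, 1) = 1
So t3 = 0 and t4 = 1.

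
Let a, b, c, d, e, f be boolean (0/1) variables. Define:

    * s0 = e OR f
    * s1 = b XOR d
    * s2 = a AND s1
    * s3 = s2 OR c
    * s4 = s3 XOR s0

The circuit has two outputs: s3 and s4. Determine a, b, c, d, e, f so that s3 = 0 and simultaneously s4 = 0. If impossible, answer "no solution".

Check with a=0, b=1, c=0, d=1, e=0, f=0:
s0 = e OR f = 0 OR 0 = 0
s1 = b XOR d = 1 XOR 1 = 0
s2 = a AND s1 = 0 AND 0 = 0
s3 = s2 OR c = 0 OR 0 = 0
s4 = s3 XOR s0 = 0 XOR 0 = 0
So s3 = 0 and s4 = 0.

a=0, b=1, c=0, d=1, e=0, f=0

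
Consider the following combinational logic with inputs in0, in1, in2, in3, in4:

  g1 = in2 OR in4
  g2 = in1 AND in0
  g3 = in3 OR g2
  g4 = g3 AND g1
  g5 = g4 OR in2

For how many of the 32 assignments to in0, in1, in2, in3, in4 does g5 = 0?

11

g5 = g4 OR in2 must be 0, so both g4 = 0 and in2 = 0.
g4 = g3 AND g1 must be 0, so at least one of g3, g1 is 0.
Enumerating the 32 input combinations, 11 give g5 = 0 and 21 give g5 = 1.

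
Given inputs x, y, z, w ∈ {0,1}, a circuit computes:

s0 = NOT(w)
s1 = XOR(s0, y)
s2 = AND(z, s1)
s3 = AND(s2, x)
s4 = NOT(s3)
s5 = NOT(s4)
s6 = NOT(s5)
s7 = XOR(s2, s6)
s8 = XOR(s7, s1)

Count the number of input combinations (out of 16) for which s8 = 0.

s8 = XOR(s7, s1) must be 0, so s7 and s1 are equal.
Satisfying assignments:
  x=0, y=0, z=0, w=0
  x=0, y=1, z=0, w=1
  x=1, y=0, z=0, w=0
  x=1, y=0, z=1, w=0
  x=1, y=1, z=0, w=1
  x=1, y=1, z=1, w=1

6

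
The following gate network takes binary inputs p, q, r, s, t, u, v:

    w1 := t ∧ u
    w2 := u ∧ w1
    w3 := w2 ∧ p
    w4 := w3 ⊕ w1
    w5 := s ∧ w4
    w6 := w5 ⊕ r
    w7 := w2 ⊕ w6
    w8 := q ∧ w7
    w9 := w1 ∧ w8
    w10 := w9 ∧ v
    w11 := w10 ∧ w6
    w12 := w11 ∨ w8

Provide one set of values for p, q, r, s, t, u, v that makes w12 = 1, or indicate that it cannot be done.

Check with p=1 q=1 r=1 s=0 t=0 u=0 v=0:
w1 = t ∧ u = 0 ∧ 0 = 0
w2 = u ∧ w1 = 0 ∧ 0 = 0
w3 = w2 ∧ p = 0 ∧ 1 = 0
w4 = w3 ⊕ w1 = 0 ⊕ 0 = 0
w5 = s ∧ w4 = 0 ∧ 0 = 0
w6 = w5 ⊕ r = 0 ⊕ 1 = 1
w7 = w2 ⊕ w6 = 0 ⊕ 1 = 1
w8 = q ∧ w7 = 1 ∧ 1 = 1
w9 = w1 ∧ w8 = 0 ∧ 1 = 0
w10 = w9 ∧ v = 0 ∧ 0 = 0
w11 = w10 ∧ w6 = 0 ∧ 1 = 0
w12 = w11 ∨ w8 = 0 ∨ 1 = 1
So w12 = 1 as required.

p=1 q=1 r=1 s=0 t=0 u=0 v=0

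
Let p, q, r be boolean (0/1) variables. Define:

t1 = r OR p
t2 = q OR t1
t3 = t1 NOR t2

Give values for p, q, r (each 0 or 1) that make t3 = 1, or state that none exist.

t3 = t1 NOR t2 must be 1, so both t1 = 0 and t2 = 0.
t1 = r OR p must be 0, so both r = 0 and p = 0.
t2 = q OR t1 must be 0, so both q = 0 and t1 = 0.
Check with p=0, q=0, r=0:
t1 = r OR p = 0 OR 0 = 0
t2 = q OR t1 = 0 OR 0 = 0
t3 = t1 NOR t2 = 0 NOR 0 = 1
So t3 = 1 as required.

p=0, q=0, r=0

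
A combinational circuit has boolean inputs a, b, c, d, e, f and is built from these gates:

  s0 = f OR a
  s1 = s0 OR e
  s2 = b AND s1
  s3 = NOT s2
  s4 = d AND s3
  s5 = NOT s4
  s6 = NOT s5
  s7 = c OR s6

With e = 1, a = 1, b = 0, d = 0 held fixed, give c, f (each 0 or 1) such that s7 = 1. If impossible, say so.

Check with e = 1, a = 1, b = 0, d = 0 and c=1, f=0:
s0 = f OR a = 0 OR 1 = 1
s1 = s0 OR e = 1 OR 1 = 1
s2 = b AND s1 = 0 AND 1 = 0
s3 = NOT s2 = NOT 0 = 1
s4 = d AND s3 = 0 AND 1 = 0
s5 = NOT s4 = NOT 0 = 1
s6 = NOT s5 = NOT 1 = 0
s7 = c OR s6 = 1 OR 0 = 1
So s7 = 1.

c=1 f=0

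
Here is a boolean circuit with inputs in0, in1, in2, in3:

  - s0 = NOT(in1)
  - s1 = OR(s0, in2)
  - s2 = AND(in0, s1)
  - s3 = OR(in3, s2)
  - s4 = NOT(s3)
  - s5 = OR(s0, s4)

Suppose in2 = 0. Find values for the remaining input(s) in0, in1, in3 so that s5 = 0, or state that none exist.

s5 = OR(s0, s4) must be 0, so both s0 = 0 and s4 = 0.
s0 = NOT(in1) must be 0, so in1 = 1.
Check with in2 = 0 and in0=1, in1=1, in3=1:
s0 = NOT(in1) = NOT 1 = 0
s1 = OR(s0, in2) = OR(0, 0) = 0
s2 = AND(in0, s1) = AND(1, 0) = 0
s3 = OR(in3, s2) = OR(1, 0) = 1
s4 = NOT(s3) = NOT 1 = 0
s5 = OR(s0, s4) = OR(0, 0) = 0
So s5 = 0.

in0=1, in1=1, in3=1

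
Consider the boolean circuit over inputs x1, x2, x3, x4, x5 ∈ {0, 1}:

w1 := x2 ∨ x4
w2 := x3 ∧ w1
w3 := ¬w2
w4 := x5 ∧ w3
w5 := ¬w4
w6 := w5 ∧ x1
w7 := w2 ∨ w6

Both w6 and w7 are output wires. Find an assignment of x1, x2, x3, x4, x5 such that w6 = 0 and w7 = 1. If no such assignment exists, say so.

x1=0 x2=1 x3=1 x4=0 x5=1

Check with x1=0 x2=1 x3=1 x4=0 x5=1:
w1 = x2 ∨ x4 = 1 ∨ 0 = 1
w2 = x3 ∧ w1 = 1 ∧ 1 = 1
w3 = ¬w2 = ¬1 = 0
w4 = x5 ∧ w3 = 1 ∧ 0 = 0
w5 = ¬w4 = ¬0 = 1
w6 = w5 ∧ x1 = 1 ∧ 0 = 0
w7 = w2 ∨ w6 = 1 ∨ 0 = 1
So w6 = 0 and w7 = 1.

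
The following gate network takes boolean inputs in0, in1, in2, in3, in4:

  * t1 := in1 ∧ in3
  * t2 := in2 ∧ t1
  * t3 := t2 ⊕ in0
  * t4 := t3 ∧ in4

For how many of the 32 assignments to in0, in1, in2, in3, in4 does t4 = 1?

t4 = t3 ∧ in4 must be 1, so both t3 = 1 and in4 = 1.
t3 = t2 ⊕ in0 must be 1, so t2 and in0 differ.
Enumerating the 32 input combinations, 8 give t4 = 1 and 24 give t4 = 0.

8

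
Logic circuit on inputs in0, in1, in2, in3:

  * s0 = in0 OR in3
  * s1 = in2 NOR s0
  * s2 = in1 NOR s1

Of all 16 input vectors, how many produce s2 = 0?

s2 = in1 NOR s1 must be 0, so at least one of in1, s1 is 1.
Enumerating the 16 input combinations, 9 give s2 = 0 and 7 give s2 = 1.

9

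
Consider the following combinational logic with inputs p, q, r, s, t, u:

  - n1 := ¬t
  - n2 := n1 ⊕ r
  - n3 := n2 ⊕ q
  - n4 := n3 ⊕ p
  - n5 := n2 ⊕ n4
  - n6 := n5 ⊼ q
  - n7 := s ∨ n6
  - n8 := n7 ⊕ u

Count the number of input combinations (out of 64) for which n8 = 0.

32

n8 = n7 ⊕ u must be 0, so n7 and u are equal.
Enumerating the 64 input combinations, 32 give n8 = 0 and 32 give n8 = 1.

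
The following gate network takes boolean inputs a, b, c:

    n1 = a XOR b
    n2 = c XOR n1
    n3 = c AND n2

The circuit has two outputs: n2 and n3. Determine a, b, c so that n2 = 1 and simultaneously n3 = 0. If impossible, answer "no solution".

Check with a=1 b=0 c=0:
n1 = a XOR b = 1 XOR 0 = 1
n2 = c XOR n1 = 0 XOR 1 = 1
n3 = c AND n2 = 0 AND 1 = 0
So n2 = 1 and n3 = 0.

a=1 b=0 c=0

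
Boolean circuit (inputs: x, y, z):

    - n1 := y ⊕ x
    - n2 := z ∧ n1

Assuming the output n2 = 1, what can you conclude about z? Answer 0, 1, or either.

1

n2 = z ∧ n1 must be 1, so both z = 1 and n1 = 1.
n1 = y ⊕ x must be 1, so y and x differ.
Every assignment with n2 = 1 has z = 1; there are 2 such assignment(s).
  x=0, y=1, z=1
  x=1, y=0, z=1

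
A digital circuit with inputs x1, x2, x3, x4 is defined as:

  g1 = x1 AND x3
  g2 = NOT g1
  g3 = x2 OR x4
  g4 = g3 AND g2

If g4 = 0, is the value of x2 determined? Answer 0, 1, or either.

either

Both values of x2 occur among assignments with g4 = 0:
  x2=0: x1=0, x2=0, x3=0, x4=0
  x2=1: x1=1, x2=1, x3=1, x4=0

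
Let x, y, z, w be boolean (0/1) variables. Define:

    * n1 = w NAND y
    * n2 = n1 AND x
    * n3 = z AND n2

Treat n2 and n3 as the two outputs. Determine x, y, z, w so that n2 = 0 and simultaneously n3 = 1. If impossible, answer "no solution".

no solution exists

Across all 16 input combinations, none give both n2 = 0 and n3 = 1.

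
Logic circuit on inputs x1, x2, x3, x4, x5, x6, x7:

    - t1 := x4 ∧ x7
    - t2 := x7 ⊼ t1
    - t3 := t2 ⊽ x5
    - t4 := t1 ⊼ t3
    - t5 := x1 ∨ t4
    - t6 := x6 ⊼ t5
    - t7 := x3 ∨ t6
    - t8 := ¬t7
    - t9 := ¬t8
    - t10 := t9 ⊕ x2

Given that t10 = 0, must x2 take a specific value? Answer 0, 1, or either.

either

Both values of x2 occur among assignments with t10 = 0:
  x2=0: x1=0, x2=0, x3=0, x4=0, x5=0, x6=1, x7=0
  x2=1: x1=0, x2=1, x3=0, x4=0, x5=0, x6=0, x7=0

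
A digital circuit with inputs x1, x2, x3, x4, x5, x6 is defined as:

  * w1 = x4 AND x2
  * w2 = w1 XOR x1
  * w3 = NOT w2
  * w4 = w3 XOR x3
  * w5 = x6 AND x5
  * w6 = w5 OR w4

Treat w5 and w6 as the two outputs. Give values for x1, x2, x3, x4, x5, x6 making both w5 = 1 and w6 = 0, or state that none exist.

no solution exists

Across all 64 input combinations, none give both w5 = 1 and w6 = 0.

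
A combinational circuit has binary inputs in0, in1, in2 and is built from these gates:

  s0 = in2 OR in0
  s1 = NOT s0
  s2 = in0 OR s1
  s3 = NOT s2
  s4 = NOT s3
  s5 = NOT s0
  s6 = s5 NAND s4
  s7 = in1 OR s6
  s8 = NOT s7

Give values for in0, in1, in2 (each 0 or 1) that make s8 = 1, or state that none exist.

in0=0 in1=0 in2=0

Check with in0=0 in1=0 in2=0:
s0 = in2 OR in0 = 0 OR 0 = 0
s1 = NOT s0 = NOT 0 = 1
s2 = in0 OR s1 = 0 OR 1 = 1
s3 = NOT s2 = NOT 1 = 0
s4 = NOT s3 = NOT 0 = 1
s5 = NOT s0 = NOT 0 = 1
s6 = s5 NAND s4 = 1 NAND 1 = 0
s7 = in1 OR s6 = 0 OR 0 = 0
s8 = NOT s7 = NOT 0 = 1
So s8 = 1 as required.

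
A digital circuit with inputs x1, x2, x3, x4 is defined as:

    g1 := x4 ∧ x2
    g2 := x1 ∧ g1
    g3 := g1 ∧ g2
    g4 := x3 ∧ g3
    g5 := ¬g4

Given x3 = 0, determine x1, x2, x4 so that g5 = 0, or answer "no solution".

no solution exists

With x3 = 0 fixed, none of the 8 settings of x1, x2, x4 give g5 = 0.
For example, with x1=1, x2=0, x4=0:
g1 = x4 ∧ x2 = 0 ∧ 0 = 0
g2 = x1 ∧ g1 = 1 ∧ 0 = 0
g3 = g1 ∧ g2 = 0 ∧ 0 = 0
g4 = x3 ∧ g3 = 0 ∧ 0 = 0
g5 = ¬g4 = ¬0 = 1
giving g5 = 1 ≠ 0.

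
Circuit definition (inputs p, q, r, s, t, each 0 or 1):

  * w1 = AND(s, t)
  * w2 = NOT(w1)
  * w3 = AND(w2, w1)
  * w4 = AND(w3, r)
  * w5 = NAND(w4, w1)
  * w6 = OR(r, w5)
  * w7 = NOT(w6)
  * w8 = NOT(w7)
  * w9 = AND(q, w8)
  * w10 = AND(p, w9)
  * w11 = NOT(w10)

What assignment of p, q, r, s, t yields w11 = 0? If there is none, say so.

p=1, q=1, r=1, s=0, t=0

Check with p=1, q=1, r=1, s=0, t=0:
w1 = AND(s, t) = AND(0, 0) = 0
w2 = NOT(w1) = NOT 0 = 1
w3 = AND(w2, w1) = AND(1, 0) = 0
w4 = AND(w3, r) = AND(0, 1) = 0
w5 = NAND(w4, w1) = NAND(0, 0) = 1
w6 = OR(r, w5) = OR(1, 1) = 1
w7 = NOT(w6) = NOT 1 = 0
w8 = NOT(w7) = NOT 0 = 1
w9 = AND(q, w8) = AND(1, 1) = 1
w10 = AND(p, w9) = AND(1, 1) = 1
w11 = NOT(w10) = NOT 1 = 0
So w11 = 0 as required.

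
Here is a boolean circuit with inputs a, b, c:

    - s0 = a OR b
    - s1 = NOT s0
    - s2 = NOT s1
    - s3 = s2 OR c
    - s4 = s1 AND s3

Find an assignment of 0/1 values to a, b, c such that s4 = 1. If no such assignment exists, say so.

Check with a=0 b=0 c=1:
s0 = a OR b = 0 OR 0 = 0
s1 = NOT s0 = NOT 0 = 1
s2 = NOT s1 = NOT 1 = 0
s3 = s2 OR c = 0 OR 1 = 1
s4 = s1 AND s3 = 1 AND 1 = 1
So s4 = 1 as required.

a=0 b=0 c=1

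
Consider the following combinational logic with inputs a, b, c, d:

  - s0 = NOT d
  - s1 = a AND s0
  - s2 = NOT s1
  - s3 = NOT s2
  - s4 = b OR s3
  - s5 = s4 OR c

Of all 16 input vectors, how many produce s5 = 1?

13

s5 = s4 OR c must be 1, so at least one of s4, c is 1.
Enumerating the 16 input combinations, 13 give s5 = 1 and 3 give s5 = 0.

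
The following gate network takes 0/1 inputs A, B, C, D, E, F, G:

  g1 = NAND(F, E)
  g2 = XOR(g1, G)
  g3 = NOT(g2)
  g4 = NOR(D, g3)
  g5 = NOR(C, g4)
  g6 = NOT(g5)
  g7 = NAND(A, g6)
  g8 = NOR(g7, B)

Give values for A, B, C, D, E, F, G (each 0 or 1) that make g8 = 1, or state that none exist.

Check with A=1, B=0, C=0, D=0, E=0, F=0, G=0:
g1 = NAND(F, E) = NAND(0, 0) = 1
g2 = XOR(g1, G) = XOR(1, 0) = 1
g3 = NOT(g2) = NOT 1 = 0
g4 = NOR(D, g3) = NOR(0, 0) = 1
g5 = NOR(C, g4) = NOR(0, 1) = 0
g6 = NOT(g5) = NOT 0 = 1
g7 = NAND(A, g6) = NAND(1, 1) = 0
g8 = NOR(g7, B) = NOR(0, 0) = 1
So g8 = 1 as required.

A=1, B=0, C=0, D=0, E=0, F=0, G=0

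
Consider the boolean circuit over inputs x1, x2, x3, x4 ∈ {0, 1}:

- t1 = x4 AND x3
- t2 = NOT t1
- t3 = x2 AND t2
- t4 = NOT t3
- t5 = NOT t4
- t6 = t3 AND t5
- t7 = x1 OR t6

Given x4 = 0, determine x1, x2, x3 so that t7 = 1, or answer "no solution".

x1=1, x2=0, x3=0

t7 = x1 OR t6 must be 1, so at least one of x1, t6 is 1.
Check with x4 = 0 and x1=1, x2=0, x3=0:
t1 = x4 AND x3 = 0 AND 0 = 0
t2 = NOT t1 = NOT 0 = 1
t3 = x2 AND t2 = 0 AND 1 = 0
t4 = NOT t3 = NOT 0 = 1
t5 = NOT t4 = NOT 1 = 0
t6 = t3 AND t5 = 0 AND 0 = 0
t7 = x1 OR t6 = 1 OR 0 = 1
So t7 = 1.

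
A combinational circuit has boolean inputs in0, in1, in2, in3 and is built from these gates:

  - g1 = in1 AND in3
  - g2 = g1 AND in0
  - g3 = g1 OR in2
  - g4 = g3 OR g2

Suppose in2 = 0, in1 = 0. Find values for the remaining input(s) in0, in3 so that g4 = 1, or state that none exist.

no solution exists

With in2 = 0, in1 = 0 fixed, none of the 4 settings of in0, in3 give g4 = 1.
For example, with in0=0, in3=1:
g1 = in1 AND in3 = 0 AND 1 = 0
g2 = g1 AND in0 = 0 AND 0 = 0
g3 = g1 OR in2 = 0 OR 0 = 0
g4 = g3 OR g2 = 0 OR 0 = 0
giving g4 = 0 ≠ 1.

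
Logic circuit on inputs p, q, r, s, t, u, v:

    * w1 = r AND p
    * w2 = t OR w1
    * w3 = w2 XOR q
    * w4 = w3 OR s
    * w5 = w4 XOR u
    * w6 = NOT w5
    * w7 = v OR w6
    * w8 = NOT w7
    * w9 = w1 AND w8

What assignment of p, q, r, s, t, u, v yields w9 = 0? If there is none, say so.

w9 = w1 AND w8 must be 0, so at least one of w1, w8 is 0.
Check with p=0, q=0, r=1, s=1, t=0, u=1, v=0:
w1 = r AND p = 1 AND 0 = 0
w2 = t OR w1 = 0 OR 0 = 0
w3 = w2 XOR q = 0 XOR 0 = 0
w4 = w3 OR s = 0 OR 1 = 1
w5 = w4 XOR u = 1 XOR 1 = 0
w6 = NOT w5 = NOT 0 = 1
w7 = v OR w6 = 0 OR 1 = 1
w8 = NOT w7 = NOT 1 = 0
w9 = w1 AND w8 = 0 AND 0 = 0
So w9 = 0 as required.

p=0, q=0, r=1, s=1, t=0, u=1, v=0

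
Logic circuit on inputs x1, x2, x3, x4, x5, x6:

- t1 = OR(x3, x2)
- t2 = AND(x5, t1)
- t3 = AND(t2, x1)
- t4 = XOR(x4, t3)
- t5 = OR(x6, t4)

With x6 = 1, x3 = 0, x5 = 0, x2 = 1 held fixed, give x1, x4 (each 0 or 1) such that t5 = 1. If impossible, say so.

x1=0, x4=0

t5 = OR(x6, t4) must be 1, so at least one of x6, t4 is 1.
Check with x6 = 1, x3 = 0, x5 = 0, x2 = 1 and x1=0, x4=0:
t1 = OR(x3, x2) = OR(0, 1) = 1
t2 = AND(x5, t1) = AND(0, 1) = 0
t3 = AND(t2, x1) = AND(0, 0) = 0
t4 = XOR(x4, t3) = XOR(0, 0) = 0
t5 = OR(x6, t4) = OR(1, 0) = 1
So t5 = 1.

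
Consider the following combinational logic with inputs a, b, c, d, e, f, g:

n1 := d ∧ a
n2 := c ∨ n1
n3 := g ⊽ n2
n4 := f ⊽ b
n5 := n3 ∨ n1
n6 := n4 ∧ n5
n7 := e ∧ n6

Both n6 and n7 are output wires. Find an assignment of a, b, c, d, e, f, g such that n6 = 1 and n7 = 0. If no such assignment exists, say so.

Check with a=1, b=0, c=1, d=1, e=0, f=0, g=0:
n1 = d ∧ a = 1 ∧ 1 = 1
n2 = c ∨ n1 = 1 ∨ 1 = 1
n3 = g ⊽ n2 = 0 ⊽ 1 = 0
n4 = f ⊽ b = 0 ⊽ 0 = 1
n5 = n3 ∨ n1 = 0 ∨ 1 = 1
n6 = n4 ∧ n5 = 1 ∧ 1 = 1
n7 = e ∧ n6 = 0 ∧ 1 = 0
So n6 = 1 and n7 = 0.

a=1, b=0, c=1, d=1, e=0, f=0, g=0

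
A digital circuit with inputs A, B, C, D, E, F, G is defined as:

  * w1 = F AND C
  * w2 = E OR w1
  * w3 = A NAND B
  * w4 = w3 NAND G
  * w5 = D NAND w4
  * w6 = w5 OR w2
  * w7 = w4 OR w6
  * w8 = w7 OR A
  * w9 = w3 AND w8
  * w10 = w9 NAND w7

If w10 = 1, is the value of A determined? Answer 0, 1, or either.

1

w10 = w9 NAND w7 must be 1, so at least one of w9, w7 is 0.
Every assignment with w10 = 1 has A = 1; there are 32 such assignment(s).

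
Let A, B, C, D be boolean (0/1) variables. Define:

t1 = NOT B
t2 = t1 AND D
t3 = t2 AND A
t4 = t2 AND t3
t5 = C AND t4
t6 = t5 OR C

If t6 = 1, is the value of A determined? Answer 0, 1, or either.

either

Both values of A occur among assignments with t6 = 1:
  A=0: A=0, B=0, C=1, D=0
  A=1: A=1, B=0, C=1, D=0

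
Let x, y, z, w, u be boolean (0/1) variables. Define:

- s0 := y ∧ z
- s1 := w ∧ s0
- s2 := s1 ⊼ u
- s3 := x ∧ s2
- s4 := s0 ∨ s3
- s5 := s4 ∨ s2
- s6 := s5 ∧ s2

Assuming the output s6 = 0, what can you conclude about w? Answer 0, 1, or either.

s6 = s5 ∧ s2 must be 0, so at least one of s5, s2 is 0.
Every assignment with s6 = 0 has w = 1; there are 2 such assignment(s).
  x=0, y=1, z=1, w=1, u=1
  x=1, y=1, z=1, w=1, u=1

1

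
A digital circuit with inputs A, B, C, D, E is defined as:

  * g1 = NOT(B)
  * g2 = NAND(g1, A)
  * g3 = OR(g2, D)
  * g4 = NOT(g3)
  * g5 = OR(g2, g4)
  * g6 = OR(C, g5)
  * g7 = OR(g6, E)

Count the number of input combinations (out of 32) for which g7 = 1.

g7 = OR(g6, E) must be 1, so at least one of g6, E is 1.
Enumerating the 32 input combinations, 31 give g7 = 1 and 1 give g7 = 0.

31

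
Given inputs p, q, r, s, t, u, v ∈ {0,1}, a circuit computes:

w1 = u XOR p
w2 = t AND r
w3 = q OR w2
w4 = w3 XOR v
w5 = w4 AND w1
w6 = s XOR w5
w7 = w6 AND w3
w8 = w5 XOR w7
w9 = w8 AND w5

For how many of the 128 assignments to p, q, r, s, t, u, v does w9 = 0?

w9 = w8 AND w5 must be 0, so at least one of w8, w5 is 0.
Enumerating the 128 input combinations, 106 give w9 = 0 and 22 give w9 = 1.

106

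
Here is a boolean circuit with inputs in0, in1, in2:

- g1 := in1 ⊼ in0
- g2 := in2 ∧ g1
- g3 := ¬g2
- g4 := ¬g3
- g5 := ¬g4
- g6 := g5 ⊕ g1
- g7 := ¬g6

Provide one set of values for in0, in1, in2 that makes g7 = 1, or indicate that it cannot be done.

g7 = ¬g6 must be 1, so g6 = 0.
g6 = g5 ⊕ g1 must be 0, so g5 and g1 are equal.
Check with in0=0, in1=1, in2=0:
g1 = in1 ⊼ in0 = 1 ⊼ 0 = 1
g2 = in2 ∧ g1 = 0 ∧ 1 = 0
g3 = ¬g2 = ¬0 = 1
g4 = ¬g3 = ¬1 = 0
g5 = ¬g4 = ¬0 = 1
g6 = g5 ⊕ g1 = 1 ⊕ 1 = 0
g7 = ¬g6 = ¬0 = 1
So g7 = 1 as required.

in0=0, in1=1, in2=0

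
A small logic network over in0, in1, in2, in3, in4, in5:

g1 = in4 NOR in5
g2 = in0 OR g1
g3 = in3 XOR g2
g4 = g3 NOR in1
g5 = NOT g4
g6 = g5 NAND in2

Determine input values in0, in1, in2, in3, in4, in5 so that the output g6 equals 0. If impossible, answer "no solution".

g6 = g5 NAND in2 must be 0, so both g5 = 1 and in2 = 1.
Check with in0=0, in1=0, in2=1, in3=1, in4=0, in5=1:
g1 = in4 NOR in5 = 0 NOR 1 = 0
g2 = in0 OR g1 = 0 OR 0 = 0
g3 = in3 XOR g2 = 1 XOR 0 = 1
g4 = g3 NOR in1 = 1 NOR 0 = 0
g5 = NOT g4 = NOT 0 = 1
g6 = g5 NAND in2 = 1 NAND 1 = 0
So g6 = 0 as required.

in0=0, in1=0, in2=1, in3=1, in4=0, in5=1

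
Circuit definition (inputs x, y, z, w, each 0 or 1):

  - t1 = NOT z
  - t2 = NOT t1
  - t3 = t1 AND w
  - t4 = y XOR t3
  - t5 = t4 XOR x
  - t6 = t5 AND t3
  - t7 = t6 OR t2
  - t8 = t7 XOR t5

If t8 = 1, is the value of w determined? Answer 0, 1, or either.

Both values of w occur among assignments with t8 = 1:
  w=0: x=0, y=0, z=1, w=0
  w=1: x=0, y=0, z=1, w=1

either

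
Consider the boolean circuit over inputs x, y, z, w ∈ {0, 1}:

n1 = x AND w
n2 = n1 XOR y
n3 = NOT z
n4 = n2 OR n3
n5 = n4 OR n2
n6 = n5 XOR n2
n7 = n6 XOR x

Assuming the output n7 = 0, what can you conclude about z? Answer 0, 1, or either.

either

Both values of z occur among assignments with n7 = 0:
  z=0: x=0, y=1, z=0, w=0
  z=1: x=0, y=0, z=1, w=0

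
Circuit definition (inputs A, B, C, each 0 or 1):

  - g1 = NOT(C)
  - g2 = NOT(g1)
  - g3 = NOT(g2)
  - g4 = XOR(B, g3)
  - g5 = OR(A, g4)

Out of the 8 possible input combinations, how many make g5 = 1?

6

g5 = OR(A, g4) must be 1, so at least one of A, g4 is 1.
Satisfying assignments:
  A=0, B=0, C=0
  A=0, B=1, C=1
  A=1, B=0, C=0
  A=1, B=0, C=1
  A=1, B=1, C=0
  A=1, B=1, C=1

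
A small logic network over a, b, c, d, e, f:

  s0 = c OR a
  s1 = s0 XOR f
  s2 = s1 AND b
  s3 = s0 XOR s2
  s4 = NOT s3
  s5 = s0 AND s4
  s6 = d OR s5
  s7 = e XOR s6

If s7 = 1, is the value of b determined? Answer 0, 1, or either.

either

Both values of b occur among assignments with s7 = 1:
  b=0: a=0, b=0, c=0, d=0, e=1, f=0
  b=1: a=0, b=1, c=0, d=0, e=1, f=0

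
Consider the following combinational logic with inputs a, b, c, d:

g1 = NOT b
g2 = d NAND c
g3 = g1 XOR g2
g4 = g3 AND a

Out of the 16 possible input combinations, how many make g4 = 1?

g4 = g3 AND a must be 1, so both g3 = 1 and a = 1.
g3 = g1 XOR g2 must be 1, so g1 and g2 differ.
Enumerating the 16 input combinations, 4 give g4 = 1 and 12 give g4 = 0.

4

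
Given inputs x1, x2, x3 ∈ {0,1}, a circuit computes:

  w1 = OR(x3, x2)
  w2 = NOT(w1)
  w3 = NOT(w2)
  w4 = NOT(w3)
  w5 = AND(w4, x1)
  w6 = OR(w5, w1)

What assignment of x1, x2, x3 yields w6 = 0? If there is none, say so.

x1=0 x2=0 x3=0

w6 = OR(w5, w1) must be 0, so both w5 = 0 and w1 = 0.
w5 = AND(w4, x1) must be 0, so at least one of w4, x1 is 0.
w1 = OR(x3, x2) must be 0, so both x3 = 0 and x2 = 0.
Check with x1=0 x2=0 x3=0:
w1 = OR(x3, x2) = OR(0, 0) = 0
w2 = NOT(w1) = NOT 0 = 1
w3 = NOT(w2) = NOT 1 = 0
w4 = NOT(w3) = NOT 0 = 1
w5 = AND(w4, x1) = AND(1, 0) = 0
w6 = OR(w5, w1) = OR(0, 0) = 0
So w6 = 0 as required.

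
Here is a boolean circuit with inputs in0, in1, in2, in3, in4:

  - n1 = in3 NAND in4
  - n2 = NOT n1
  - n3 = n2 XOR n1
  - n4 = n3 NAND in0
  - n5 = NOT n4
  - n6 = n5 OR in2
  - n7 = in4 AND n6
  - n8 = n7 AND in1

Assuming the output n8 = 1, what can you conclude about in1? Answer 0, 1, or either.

1

n8 = n7 AND in1 must be 1, so both n7 = 1 and in1 = 1.
n7 = in4 AND n6 must be 1, so both in4 = 1 and n6 = 1.
n6 = n5 OR in2 must be 1, so at least one of n5, in2 is 1.
Every assignment with n8 = 1 has in1 = 1; there are 6 such assignment(s).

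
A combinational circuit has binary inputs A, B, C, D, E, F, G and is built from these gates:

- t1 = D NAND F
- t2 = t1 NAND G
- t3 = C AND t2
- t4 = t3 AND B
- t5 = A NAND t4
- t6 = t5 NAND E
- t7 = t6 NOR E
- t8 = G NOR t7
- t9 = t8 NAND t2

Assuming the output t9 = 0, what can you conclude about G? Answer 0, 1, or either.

t9 = t8 NAND t2 must be 0, so both t8 = 1 and t2 = 1.
Every assignment with t9 = 0 has G = 0; there are 64 such assignment(s).

0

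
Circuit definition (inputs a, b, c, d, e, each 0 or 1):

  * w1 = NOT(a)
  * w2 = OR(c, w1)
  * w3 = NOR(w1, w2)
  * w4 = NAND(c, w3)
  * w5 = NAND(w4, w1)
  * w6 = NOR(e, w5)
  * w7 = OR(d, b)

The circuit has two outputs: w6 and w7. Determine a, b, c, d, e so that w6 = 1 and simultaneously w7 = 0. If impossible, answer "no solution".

Check with a=0, b=0, c=1, d=0, e=0:
w1 = NOT(a) = NOT 0 = 1
w2 = OR(c, w1) = OR(1, 1) = 1
w3 = NOR(w1, w2) = NOR(1, 1) = 0
w4 = NAND(c, w3) = NAND(1, 0) = 1
w5 = NAND(w4, w1) = NAND(1, 1) = 0
w6 = NOR(e, w5) = NOR(0, 0) = 1
w7 = OR(d, b) = OR(0, 0) = 0
So w6 = 1 and w7 = 0.

a=0, b=0, c=1, d=0, e=0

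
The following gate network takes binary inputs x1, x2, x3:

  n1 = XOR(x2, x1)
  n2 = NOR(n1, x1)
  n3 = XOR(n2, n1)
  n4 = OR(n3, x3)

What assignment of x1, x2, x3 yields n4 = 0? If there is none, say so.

n4 = OR(n3, x3) must be 0, so both n3 = 0 and x3 = 0.
n3 = XOR(n2, n1) must be 0, so n2 and n1 are equal.
Check with x1=1, x2=1, x3=0:
n1 = XOR(x2, x1) = XOR(1, 1) = 0
n2 = NOR(n1, x1) = NOR(0, 1) = 0
n3 = XOR(n2, n1) = XOR(0, 0) = 0
n4 = OR(n3, x3) = OR(0, 0) = 0
So n4 = 0 as required.

x1=1, x2=1, x3=0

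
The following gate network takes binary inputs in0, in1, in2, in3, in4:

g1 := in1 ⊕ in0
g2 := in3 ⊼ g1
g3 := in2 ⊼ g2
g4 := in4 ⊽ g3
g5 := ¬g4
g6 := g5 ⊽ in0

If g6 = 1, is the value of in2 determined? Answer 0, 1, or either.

g6 = g5 ⊽ in0 must be 1, so both g5 = 0 and in0 = 0.
Every assignment with g6 = 1 has in2 = 1; there are 3 such assignment(s).
  in0=0, in1=0, in2=1, in3=0, in4=0
  in0=0, in1=0, in2=1, in3=1, in4=0
  in0=0, in1=1, in2=1, in3=0, in4=0

1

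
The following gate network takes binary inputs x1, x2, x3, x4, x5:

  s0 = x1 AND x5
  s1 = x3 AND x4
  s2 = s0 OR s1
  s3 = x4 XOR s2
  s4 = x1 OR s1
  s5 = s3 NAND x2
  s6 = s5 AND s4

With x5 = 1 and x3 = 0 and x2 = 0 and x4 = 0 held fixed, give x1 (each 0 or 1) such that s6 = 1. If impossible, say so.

x1=1

s6 = s5 AND s4 must be 1, so both s5 = 1 and s4 = 1.
Check with x5 = 1 and x3 = 0 and x2 = 0 and x4 = 0 and x1=1:
s0 = x1 AND x5 = 1 AND 1 = 1
s1 = x3 AND x4 = 0 AND 0 = 0
s2 = s0 OR s1 = 1 OR 0 = 1
s3 = x4 XOR s2 = 0 XOR 1 = 1
s4 = x1 OR s1 = 1 OR 0 = 1
s5 = s3 NAND x2 = 1 NAND 0 = 1
s6 = s5 AND s4 = 1 AND 1 = 1
So s6 = 1.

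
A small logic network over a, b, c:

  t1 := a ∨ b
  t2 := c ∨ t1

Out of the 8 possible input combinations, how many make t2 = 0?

1

t2 = c ∨ t1 must be 0, so both c = 0 and t1 = 0.
t1 = a ∨ b must be 0, so both a = 0 and b = 0.
Satisfying assignments:
  a=0, b=0, c=0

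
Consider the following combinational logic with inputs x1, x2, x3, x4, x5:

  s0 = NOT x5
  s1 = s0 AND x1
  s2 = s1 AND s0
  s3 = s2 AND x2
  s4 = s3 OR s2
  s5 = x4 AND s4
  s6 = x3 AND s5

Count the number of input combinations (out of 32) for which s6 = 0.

s6 = x3 AND s5 must be 0, so at least one of x3, s5 is 0.
Enumerating the 32 input combinations, 30 give s6 = 0 and 2 give s6 = 1.

30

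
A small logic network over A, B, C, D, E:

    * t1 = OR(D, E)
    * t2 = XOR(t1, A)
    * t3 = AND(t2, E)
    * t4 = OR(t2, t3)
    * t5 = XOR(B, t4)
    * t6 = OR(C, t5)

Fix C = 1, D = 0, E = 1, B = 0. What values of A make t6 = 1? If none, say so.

t6 = OR(C, t5) must be 1, so at least one of C, t5 is 1.
Check with C = 1, D = 0, E = 1, B = 0 and A=0:
t1 = OR(D, E) = OR(0, 1) = 1
t2 = XOR(t1, A) = XOR(1, 0) = 1
t3 = AND(t2, E) = AND(1, 1) = 1
t4 = OR(t2, t3) = OR(1, 1) = 1
t5 = XOR(B, t4) = XOR(0, 1) = 1
t6 = OR(C, t5) = OR(1, 1) = 1
So t6 = 1.

A=0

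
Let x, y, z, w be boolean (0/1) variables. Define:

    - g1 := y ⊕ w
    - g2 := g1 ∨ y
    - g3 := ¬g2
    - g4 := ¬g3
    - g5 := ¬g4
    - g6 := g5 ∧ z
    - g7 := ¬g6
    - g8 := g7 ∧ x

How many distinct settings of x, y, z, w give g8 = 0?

9

g8 = g7 ∧ x must be 0, so at least one of g7, x is 0.
Enumerating the 16 input combinations, 9 give g8 = 0 and 7 give g8 = 1.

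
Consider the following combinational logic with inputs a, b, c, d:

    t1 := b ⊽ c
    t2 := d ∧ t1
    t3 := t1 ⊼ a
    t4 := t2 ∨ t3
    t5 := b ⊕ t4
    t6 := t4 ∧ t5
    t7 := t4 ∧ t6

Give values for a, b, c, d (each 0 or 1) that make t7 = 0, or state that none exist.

Check with a=0, b=1, c=1, d=0:
t1 = b ⊽ c = 1 ⊽ 1 = 0
t2 = d ∧ t1 = 0 ∧ 0 = 0
t3 = t1 ⊼ a = 0 ⊼ 0 = 1
t4 = t2 ∨ t3 = 0 ∨ 1 = 1
t5 = b ⊕ t4 = 1 ⊕ 1 = 0
t6 = t4 ∧ t5 = 1 ∧ 0 = 0
t7 = t4 ∧ t6 = 1 ∧ 0 = 0
So t7 = 0 as required.

a=0, b=1, c=1, d=0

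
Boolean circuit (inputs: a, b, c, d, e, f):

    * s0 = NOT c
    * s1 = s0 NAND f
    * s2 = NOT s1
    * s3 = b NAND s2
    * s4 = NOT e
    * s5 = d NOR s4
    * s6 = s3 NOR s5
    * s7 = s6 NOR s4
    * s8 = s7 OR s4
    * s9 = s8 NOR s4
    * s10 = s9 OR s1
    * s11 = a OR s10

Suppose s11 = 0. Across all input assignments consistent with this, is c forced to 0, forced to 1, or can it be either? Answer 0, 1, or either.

0

s11 = a OR s10 must be 0, so both a = 0 and s10 = 0.
s10 = s9 OR s1 must be 0, so both s9 = 0 and s1 = 0.
s9 = s8 NOR s4 must be 0, so at least one of s8, s4 is 1.
Every assignment with s11 = 0 has c = 0; there are 7 such assignment(s).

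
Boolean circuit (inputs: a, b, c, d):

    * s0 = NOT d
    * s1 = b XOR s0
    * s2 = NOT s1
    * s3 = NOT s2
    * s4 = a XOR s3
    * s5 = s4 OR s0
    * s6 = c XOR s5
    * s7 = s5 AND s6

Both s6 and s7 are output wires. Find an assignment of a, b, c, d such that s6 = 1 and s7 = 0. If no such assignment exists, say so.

a=0, b=0, c=1, d=1

Check with a=0, b=0, c=1, d=1:
s0 = NOT d = NOT 1 = 0
s1 = b XOR s0 = 0 XOR 0 = 0
s2 = NOT s1 = NOT 0 = 1
s3 = NOT s2 = NOT 1 = 0
s4 = a XOR s3 = 0 XOR 0 = 0
s5 = s4 OR s0 = 0 OR 0 = 0
s6 = c XOR s5 = 1 XOR 0 = 1
s7 = s5 AND s6 = 0 AND 1 = 0
So s6 = 1 and s7 = 0.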